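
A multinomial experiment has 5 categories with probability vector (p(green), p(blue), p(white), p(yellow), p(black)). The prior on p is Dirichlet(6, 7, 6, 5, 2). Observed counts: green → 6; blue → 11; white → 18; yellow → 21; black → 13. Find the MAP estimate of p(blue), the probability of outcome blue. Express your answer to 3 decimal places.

MAP estimate of p(blue) = 0.189

The posterior is Dirichlet(αᵢ + nᵢ) = Dirichlet(12, 18, 24, 26, 15).
For a Dirichlet(a₁,…,a_K) with all aᵢ > 1, the mode has j-th component (aⱼ − 1)/(Σaᵢ − K).
Here Σaᵢ = 95 and K = 5, so p(blue) = (18 − 1)/(95 − 5) = 17/90 ≈ 0.189.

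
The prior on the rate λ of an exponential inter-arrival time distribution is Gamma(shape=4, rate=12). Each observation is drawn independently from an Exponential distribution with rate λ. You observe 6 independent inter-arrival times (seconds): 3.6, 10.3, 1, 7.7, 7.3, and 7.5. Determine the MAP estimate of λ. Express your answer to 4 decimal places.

λ̂_MAP = 0.1822

The Exponential(rate=λ) likelihood is ∝ λ^n e^(−λΣtᵢ). Here n = 6 and Σtᵢ = 3.6 + 10.3 + 1 + 7.7 + 7.3 + 7.5 = 37.4.
Posterior ∝ λ^3e^(−12λ) · λ^6e^(−37.4λ) = λ^9e^(−49.4λ), i.e. Gamma(10, 49.4).
Mode = (a−1)/b = 9/49.4 ≈ 0.1822.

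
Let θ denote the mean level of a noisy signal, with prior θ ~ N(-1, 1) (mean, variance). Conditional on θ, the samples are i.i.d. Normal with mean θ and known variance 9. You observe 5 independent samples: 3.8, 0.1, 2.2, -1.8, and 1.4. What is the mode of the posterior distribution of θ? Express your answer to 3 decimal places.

θ̂_MAP = -0.236

n = 5; x̄ = (3.8 + 0.1 + 2.2 + (-1.8) + 1.4)/5 = 5.7/5 = 1.14.
For a Normal prior and Normal likelihood with known variance, the posterior is Normal; its mode equals its mean, the precision-weighted average.
Prior precision 1/σ₀² = 1/1 = 1; data precision n/σ² = 5/9.
θ̂ = (1·(-1) + (5/9)·1.14) / (1 + 5/9) = (-11/30)/(14/9) = -33/140 ≈ -0.236.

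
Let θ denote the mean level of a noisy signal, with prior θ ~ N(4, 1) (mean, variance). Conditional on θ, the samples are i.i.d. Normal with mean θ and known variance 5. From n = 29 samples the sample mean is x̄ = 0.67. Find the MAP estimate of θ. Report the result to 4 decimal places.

n = 29, x̄ = 0.67.
For a Normal prior and Normal likelihood with known variance, the posterior is Normal; its mode equals its mean, the precision-weighted average.
Prior precision 1/σ₀² = 1/1 = 1; data precision n/σ² = 29/5 = 5.8.
θ̂ = (1·4 + 5.8·0.67) / (1 + 5.8) = 7.886/6.8 = 3943/3400 ≈ 1.1597.

θ̂_MAP = 1.1597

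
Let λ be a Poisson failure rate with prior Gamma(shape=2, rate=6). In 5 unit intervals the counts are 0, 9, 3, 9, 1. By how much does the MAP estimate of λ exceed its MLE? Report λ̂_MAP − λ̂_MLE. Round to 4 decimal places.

MAP − MLE = -2.3091

Σxᵢ = 22. Posterior is Gamma(24, 11); MAP = (24−1)/11 = 23/11 ≈ 2.09091.
MLE = x̄ = 22/5 ≈ 4.40000.
Difference = 23/11 − 22/5 = -127/55 ≈ -2.3091.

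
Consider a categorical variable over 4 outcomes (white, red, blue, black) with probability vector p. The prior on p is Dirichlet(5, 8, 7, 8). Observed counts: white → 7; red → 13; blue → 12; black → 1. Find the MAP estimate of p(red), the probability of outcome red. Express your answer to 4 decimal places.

The posterior is Dirichlet(αᵢ + nᵢ) = Dirichlet(12, 21, 19, 9).
For a Dirichlet(a₁,…,a_K) with all aᵢ > 1, the mode has j-th component (aⱼ − 1)/(Σaᵢ − K).
Here Σaᵢ = 61 and K = 4, so p(red) = (21 − 1)/(61 − 4) = 20/57 ≈ 0.3509.

MAP estimate of p(red) = 0.3509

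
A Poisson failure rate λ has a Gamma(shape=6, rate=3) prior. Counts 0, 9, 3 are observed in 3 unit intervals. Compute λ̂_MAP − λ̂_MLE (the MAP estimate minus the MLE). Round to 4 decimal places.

Σxᵢ = 12. Posterior is Gamma(18, 6); MAP = (18−1)/6 = 17/6 ≈ 2.83333.
MLE = x̄ = 12/3 ≈ 4.00000.
Difference = 17/6 − 12/3 = -7/6 ≈ -1.1667.

MAP − MLE = -1.1667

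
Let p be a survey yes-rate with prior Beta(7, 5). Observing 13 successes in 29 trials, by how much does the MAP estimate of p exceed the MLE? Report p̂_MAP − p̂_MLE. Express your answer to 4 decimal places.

Posterior is Beta(20, 21); MAP = (20−1)/(41−2) = 19/39 ≈ 0.48718.
MLE ignores the prior: p̂_MLE = k/n = 13/29 ≈ 0.44828.
Difference = 19/39 − 13/29 = 44/1131 ≈ 0.0389.

MAP − MLE = 0.0389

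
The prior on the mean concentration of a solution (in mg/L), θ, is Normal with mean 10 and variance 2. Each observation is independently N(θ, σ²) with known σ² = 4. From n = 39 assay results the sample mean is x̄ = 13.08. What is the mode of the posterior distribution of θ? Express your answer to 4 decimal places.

n = 39, x̄ = 13.08.
For a Normal prior and Normal likelihood with known variance, the posterior is Normal; its mode equals its mean, the precision-weighted average.
Prior precision 1/σ₀² = 1/2 = 0.5; data precision n/σ² = 39/4 = 9.75.
θ̂ = (0.5·10 + 9.75·13.08) / (0.5 + 9.75) = 132.53/10.25 = 13253/1025 ≈ 12.9298.

θ̂_MAP = 12.9298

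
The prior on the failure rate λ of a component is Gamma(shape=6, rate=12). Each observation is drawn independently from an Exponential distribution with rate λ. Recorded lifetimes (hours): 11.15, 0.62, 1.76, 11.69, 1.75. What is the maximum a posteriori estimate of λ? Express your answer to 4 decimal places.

The Exponential(rate=λ) likelihood is ∝ λ^n e^(−λΣtᵢ). Here n = 5 and Σtᵢ = 11.15 + 0.62 + 1.76 + 11.69 + 1.75 = 26.97.
Posterior ∝ λ^5e^(−12λ) · λ^5e^(−26.97λ) = λ^10e^(−38.97λ), i.e. Gamma(11, 38.97).
Mode = (a−1)/b = 10/38.97 ≈ 0.2566.

λ̂_MAP = 0.2566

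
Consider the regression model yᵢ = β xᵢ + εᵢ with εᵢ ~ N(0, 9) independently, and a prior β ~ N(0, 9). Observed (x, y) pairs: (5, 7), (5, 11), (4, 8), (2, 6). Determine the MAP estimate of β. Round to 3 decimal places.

β̂_MAP = 1.887

log p(β | y) = −Σ(yᵢ − βxᵢ)²/(2·9) − β²/(2·9) + const.
Setting the derivative to zero: Σxᵢ(yᵢ − βxᵢ)/9 − β/9 = 0, so β = Σxᵢyᵢ / (Σxᵢ² + σ²/τ²).
Σxᵢyᵢ = 5·7 + 5·11 + 4·8 + 2·6 = 134; Σxᵢ² = 70; σ²/τ² = 1.
β̂_MAP = 134 / (70 + 1) = 134/71 ≈ 1.887.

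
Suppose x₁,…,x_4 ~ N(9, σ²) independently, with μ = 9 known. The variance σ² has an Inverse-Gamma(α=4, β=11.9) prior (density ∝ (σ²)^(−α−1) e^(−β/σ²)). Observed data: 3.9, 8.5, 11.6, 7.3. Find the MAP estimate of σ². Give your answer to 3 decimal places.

σ̂²_MAP = 4.265

Sum of squared deviations about the known mean: SS = (3.9−9)² + (8.5−9)² + (11.6−9)² + (7.3−9)² = 35.91.
The Normal likelihood contributes (σ²)^(−n/2) exp(−SS/(2σ²)), so the posterior is Inverse-Gamma(α + n/2, β + SS/2) = Inverse-Gamma(6, 29.855).
The mode of Inverse-Gamma(a, b) is b/(a+1) = 29.855/7 ≈ 4.265.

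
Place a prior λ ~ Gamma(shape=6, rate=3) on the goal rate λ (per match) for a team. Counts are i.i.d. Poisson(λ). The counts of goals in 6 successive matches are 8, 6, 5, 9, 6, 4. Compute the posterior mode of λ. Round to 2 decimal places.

Σxᵢ = 8+6+5+9+6+4 = 38, with n = 6.
Posterior ∝ λ^5e^(−3λ) · λ^38e^(−6λ) = λ^43e^(−9λ), i.e. Gamma(shape=44, rate=9).
The mode of a Gamma(a, b) with a ≥ 1 (shape–rate) is (a−1)/b = 43/9 ≈ 4.78.

λ̂_MAP = 4.78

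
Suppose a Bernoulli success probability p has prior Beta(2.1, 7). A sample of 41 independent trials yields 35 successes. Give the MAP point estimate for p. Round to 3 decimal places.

Prior: Beta(2.1, 7).
Data: 35 successes in 41 trials. The binomial likelihood contributes p^35(1−p)^6, so the posterior is Beta(2.1+35, 7+6) = Beta(37.1, 13).
For Beta(a, b) with a, b > 1 the mode is (a−1)/(a+b−2) = 36.1/48.1 ≈ 0.751.

p̂_MAP = 0.751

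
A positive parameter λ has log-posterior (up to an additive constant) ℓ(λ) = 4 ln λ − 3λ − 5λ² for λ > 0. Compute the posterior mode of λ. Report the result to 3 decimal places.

ℓ'(λ) = 4/λ − 3 − 10λ. Setting this to zero and multiplying by λ: 10λ² + 3λ − 4 = 0.
λ = (−3 + √(3² + 4·10·4)) / (2·10) = (−3 + √169) / 20 = (−3 + 13)/20 = 1/2.
ℓ''(λ) = −4/λ² − 10 < 0, confirming a maximum.

λ̂_MAP = 0.500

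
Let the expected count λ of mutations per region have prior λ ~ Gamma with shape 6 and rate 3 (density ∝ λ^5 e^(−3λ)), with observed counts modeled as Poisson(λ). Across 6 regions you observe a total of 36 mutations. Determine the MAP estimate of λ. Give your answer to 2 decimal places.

Σxᵢ = 36, n = 6.
Posterior ∝ λ^5e^(−3λ) · λ^36e^(−6λ) = λ^41e^(−9λ), i.e. Gamma(shape=42, rate=9).
The mode of a Gamma(a, b) with a ≥ 1 (shape–rate) is (a−1)/b = 41/9 ≈ 4.56.

λ̂_MAP = 4.56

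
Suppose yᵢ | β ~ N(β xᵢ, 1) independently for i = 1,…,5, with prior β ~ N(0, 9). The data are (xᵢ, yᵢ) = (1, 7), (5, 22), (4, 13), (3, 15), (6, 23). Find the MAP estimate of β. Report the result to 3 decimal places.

log p(β | y) = −Σ(yᵢ − βxᵢ)²/(2·1) − β²/(2·9) + const.
Setting the derivative to zero: Σxᵢ(yᵢ − βxᵢ)/1 − β/9 = 0, so β = Σxᵢyᵢ / (Σxᵢ² + σ²/τ²).
Σxᵢyᵢ = 1·7 + 5·22 + 4·13 + 3·15 + 6·23 = 352; Σxᵢ² = 87; σ²/τ² = 1/9.
β̂_MAP = 352 / (87 + 1/9) = 352/(784/9) = 198/49 ≈ 4.041.

β̂_MAP = 4.041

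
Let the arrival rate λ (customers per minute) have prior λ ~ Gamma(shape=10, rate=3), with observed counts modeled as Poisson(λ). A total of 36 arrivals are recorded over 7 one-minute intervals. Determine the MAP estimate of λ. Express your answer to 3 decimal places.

λ̂_MAP = 4.500

Σxᵢ = 36, n = 7.
Posterior ∝ λ^9e^(−3λ) · λ^36e^(−7λ) = λ^45e^(−10λ), i.e. Gamma(shape=46, rate=10).
The mode of a Gamma(a, b) with a ≥ 1 (shape–rate) is (a−1)/b = 45/10 ≈ 4.500.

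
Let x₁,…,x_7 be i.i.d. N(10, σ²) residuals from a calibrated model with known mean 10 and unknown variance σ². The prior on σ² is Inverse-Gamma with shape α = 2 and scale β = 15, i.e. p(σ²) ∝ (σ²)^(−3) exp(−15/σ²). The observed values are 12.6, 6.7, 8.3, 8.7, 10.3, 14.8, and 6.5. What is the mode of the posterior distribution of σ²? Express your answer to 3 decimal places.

σ̂²_MAP = 6.739

Sum of squared deviations about the known mean: SS = (12.6−10)² + (6.7−10)² + (8.3−10)² + (8.7−10)² + (10.3−10)² + (14.8−10)² + (6.5−10)² = 57.61.
The Normal likelihood contributes (σ²)^(−n/2) exp(−SS/(2σ²)), so the posterior is Inverse-Gamma(α + n/2, β + SS/2) = Inverse-Gamma(5.5, 43.805).
The mode of Inverse-Gamma(a, b) is b/(a+1) = 43.805/6.5 ≈ 6.739.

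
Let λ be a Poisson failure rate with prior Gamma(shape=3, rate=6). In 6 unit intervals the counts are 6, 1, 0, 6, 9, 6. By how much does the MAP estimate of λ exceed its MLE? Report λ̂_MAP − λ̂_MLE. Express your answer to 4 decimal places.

Σxᵢ = 28. Posterior is Gamma(31, 12); MAP = (31−1)/12 = 30/12 ≈ 2.50000.
MLE = x̄ = 28/6 ≈ 4.66667.
Difference = 30/12 − 28/6 = -13/6 ≈ -2.1667.

MAP − MLE = -2.1667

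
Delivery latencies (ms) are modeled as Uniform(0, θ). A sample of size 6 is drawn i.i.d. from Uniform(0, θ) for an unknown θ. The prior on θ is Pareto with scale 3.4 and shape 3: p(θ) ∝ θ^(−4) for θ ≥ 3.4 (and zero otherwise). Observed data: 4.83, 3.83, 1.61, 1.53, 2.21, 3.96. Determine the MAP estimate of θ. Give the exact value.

θ̂_MAP = 4.83

The Uniform(0, θ) likelihood is θ^(−n) for θ ≥ max(xᵢ), zero otherwise. Here max(xᵢ) = 4.83.
Posterior ∝ θ^(−4) · θ^(−6) = θ^(−10) on θ ≥ max(3.4, 4.83) = 4.83.
This density is strictly decreasing in θ, so the posterior mode lies at the lower boundary of the support.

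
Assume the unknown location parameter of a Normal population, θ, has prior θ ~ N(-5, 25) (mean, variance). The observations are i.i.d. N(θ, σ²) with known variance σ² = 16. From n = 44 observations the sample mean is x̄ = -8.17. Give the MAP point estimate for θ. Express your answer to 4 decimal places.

θ̂_MAP = -8.1246

n = 44, x̄ = -8.17.
For a Normal prior and Normal likelihood with known variance, the posterior is Normal; its mode equals its mean, the precision-weighted average.
Prior precision 1/σ₀² = 1/25 = 0.04; data precision n/σ² = 44/16 = 2.75.
θ̂ = (0.04·(-5) + 2.75·(-8.17)) / (0.04 + 2.75) = (-22.6675)/2.79 = -9067/1116 ≈ -8.1246.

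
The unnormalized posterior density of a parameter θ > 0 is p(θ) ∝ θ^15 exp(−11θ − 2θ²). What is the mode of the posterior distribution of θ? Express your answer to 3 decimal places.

θ̂_MAP = 1.000

ℓ'(θ) = 15/θ − 11 − 4θ. Setting this to zero and multiplying by θ: 4θ² + 11θ − 15 = 0.
θ = (−11 + √(11² + 4·4·15)) / (2·4) = (−11 + √361) / 8 = (−11 + 19)/8 = 1.
ℓ''(θ) = −15/θ² − 4 < 0, confirming a maximum.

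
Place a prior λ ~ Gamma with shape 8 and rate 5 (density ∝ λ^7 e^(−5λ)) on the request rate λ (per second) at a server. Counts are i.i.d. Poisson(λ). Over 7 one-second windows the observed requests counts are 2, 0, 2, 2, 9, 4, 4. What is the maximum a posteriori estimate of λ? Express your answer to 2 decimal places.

λ̂_MAP = 2.50

Σxᵢ = 2+0+2+2+9+4+4 = 23, with n = 7.
Posterior ∝ λ^7e^(−5λ) · λ^23e^(−7λ) = λ^30e^(−12λ), i.e. Gamma(shape=31, rate=12).
The mode of a Gamma(a, b) with a ≥ 1 (shape–rate) is (a−1)/b = 30/12 ≈ 2.50.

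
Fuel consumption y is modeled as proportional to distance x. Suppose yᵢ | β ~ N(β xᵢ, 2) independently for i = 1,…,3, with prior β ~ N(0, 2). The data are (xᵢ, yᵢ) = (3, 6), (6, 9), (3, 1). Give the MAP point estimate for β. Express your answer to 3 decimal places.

log p(β | y) = −Σ(yᵢ − βxᵢ)²/(2·2) − β²/(2·2) + const.
Setting the derivative to zero: Σxᵢ(yᵢ − βxᵢ)/2 − β/2 = 0, so β = Σxᵢyᵢ / (Σxᵢ² + σ²/τ²).
Σxᵢyᵢ = 3·6 + 6·9 + 3·1 = 75; Σxᵢ² = 54; σ²/τ² = 1.
β̂_MAP = 75 / (54 + 1) = 75/55 ≈ 1.364.

β̂_MAP = 1.364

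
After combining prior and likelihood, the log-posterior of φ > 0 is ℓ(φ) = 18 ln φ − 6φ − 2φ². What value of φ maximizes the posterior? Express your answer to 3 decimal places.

φ̂_MAP = 1.500

ℓ'(φ) = 18/φ − 6 − 4φ. Setting this to zero and multiplying by φ: 4φ² + 6φ − 18 = 0.
φ = (−6 + √(6² + 4·4·18)) / (2·4) = (−6 + √324) / 8 = (−6 + 18)/8 = 3/2.
ℓ''(φ) = −18/φ² − 4 < 0, confirming a maximum.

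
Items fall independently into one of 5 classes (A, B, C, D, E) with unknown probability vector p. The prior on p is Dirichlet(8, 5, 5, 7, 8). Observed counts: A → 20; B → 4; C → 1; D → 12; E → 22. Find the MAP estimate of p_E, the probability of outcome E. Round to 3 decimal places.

MAP estimate of p_E = 0.333

The posterior is Dirichlet(αᵢ + nᵢ) = Dirichlet(28, 9, 6, 19, 30).
For a Dirichlet(a₁,…,a_K) with all aᵢ > 1, the mode has j-th component (aⱼ − 1)/(Σaᵢ − K).
Here Σaᵢ = 92 and K = 5, so p_E = (30 − 1)/(92 − 5) = 29/87 ≈ 0.333.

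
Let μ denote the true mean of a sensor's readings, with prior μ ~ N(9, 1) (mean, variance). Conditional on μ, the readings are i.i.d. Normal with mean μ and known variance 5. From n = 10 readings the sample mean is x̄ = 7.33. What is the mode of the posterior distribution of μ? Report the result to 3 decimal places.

n = 10, x̄ = 7.33.
For a Normal prior and Normal likelihood with known variance, the posterior is Normal; its mode equals its mean, the precision-weighted average.
Prior precision 1/σ₀² = 1/1 = 1; data precision n/σ² = 10/5 = 2.
μ̂ = (1·9 + 2·7.33) / (1 + 2) = 23.66/3 = 1183/150 ≈ 7.887.

μ̂_MAP = 7.887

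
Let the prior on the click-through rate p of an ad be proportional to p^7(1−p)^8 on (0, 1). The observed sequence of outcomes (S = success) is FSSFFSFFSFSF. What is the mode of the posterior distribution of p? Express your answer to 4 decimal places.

p̂_MAP = 0.4444

The prior density ∝ p^7(1−p)^8 is the kernel of Beta(8, 9).
Data: 5 successes in 12 trials (from the sequence). The binomial likelihood contributes p^5(1−p)^7, so the posterior is Beta(8+5, 9+7) = Beta(13, 16).
For Beta(a, b) with a, b > 1 the mode is (a−1)/(a+b−2) = 12/27 ≈ 0.4444.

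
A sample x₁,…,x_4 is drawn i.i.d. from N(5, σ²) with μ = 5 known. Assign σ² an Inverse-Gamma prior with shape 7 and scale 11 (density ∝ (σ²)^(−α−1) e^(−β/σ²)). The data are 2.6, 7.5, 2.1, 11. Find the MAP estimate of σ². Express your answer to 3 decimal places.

σ̂²_MAP = 3.921

Sum of squared deviations about the known mean: SS = (2.6−5)² + (7.5−5)² + (2.1−5)² + (11−5)² = 56.42.
The Normal likelihood contributes (σ²)^(−n/2) exp(−SS/(2σ²)), so the posterior is Inverse-Gamma(α + n/2, β + SS/2) = Inverse-Gamma(9, 39.21).
The mode of Inverse-Gamma(a, b) is b/(a+1) = 39.21/10 ≈ 3.921.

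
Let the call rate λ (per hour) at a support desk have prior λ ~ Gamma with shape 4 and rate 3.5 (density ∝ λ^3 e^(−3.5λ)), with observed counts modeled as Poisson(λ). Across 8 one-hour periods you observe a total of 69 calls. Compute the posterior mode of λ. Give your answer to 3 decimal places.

λ̂_MAP = 6.261

Σxᵢ = 69, n = 8.
Posterior ∝ λ^3e^(−3.5λ) · λ^69e^(−8λ) = λ^72e^(−11.5λ), i.e. Gamma(shape=73, rate=11.5).
The mode of a Gamma(a, b) with a ≥ 1 (shape–rate) is (a−1)/b = 72/11.5 ≈ 6.261.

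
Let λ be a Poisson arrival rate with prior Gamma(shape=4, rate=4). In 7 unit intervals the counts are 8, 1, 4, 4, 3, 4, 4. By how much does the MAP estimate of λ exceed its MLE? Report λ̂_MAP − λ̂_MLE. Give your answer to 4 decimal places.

Σxᵢ = 28. Posterior is Gamma(32, 11); MAP = (32−1)/11 = 31/11 ≈ 2.81818.
MLE = x̄ = 28/7 ≈ 4.00000.
Difference = 31/11 − 28/7 = -13/11 ≈ -1.1818.

MAP − MLE = -1.1818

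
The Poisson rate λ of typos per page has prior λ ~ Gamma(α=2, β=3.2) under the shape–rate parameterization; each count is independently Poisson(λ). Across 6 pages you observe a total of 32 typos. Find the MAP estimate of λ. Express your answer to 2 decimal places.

Σxᵢ = 32, n = 6.
Posterior ∝ λe^(−3.2λ) · λ^32e^(−6λ) = λ^33e^(−9.2λ), i.e. Gamma(shape=34, rate=9.2).
The mode of a Gamma(a, b) with a ≥ 1 (shape–rate) is (a−1)/b = 33/9.2 ≈ 3.59.

λ̂_MAP = 3.59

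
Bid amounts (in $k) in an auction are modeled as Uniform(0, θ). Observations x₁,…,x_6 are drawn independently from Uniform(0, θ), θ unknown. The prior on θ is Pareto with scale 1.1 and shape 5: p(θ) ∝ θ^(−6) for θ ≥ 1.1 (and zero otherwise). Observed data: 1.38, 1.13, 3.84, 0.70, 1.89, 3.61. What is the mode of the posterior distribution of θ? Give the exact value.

θ̂_MAP = 3.84

The Uniform(0, θ) likelihood is θ^(−n) for θ ≥ max(xᵢ), zero otherwise. Here max(xᵢ) = 3.84.
Posterior ∝ θ^(−6) · θ^(−6) = θ^(−12) on θ ≥ max(1.1, 3.84) = 3.84.
This density is strictly decreasing in θ, so the posterior mode lies at the lower boundary of the support.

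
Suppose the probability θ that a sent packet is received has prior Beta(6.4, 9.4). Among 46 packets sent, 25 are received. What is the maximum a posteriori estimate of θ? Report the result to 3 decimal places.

Prior: Beta(6.4, 9.4).
Data: 25 successes in 46 trials. The binomial likelihood contributes θ^25(1−θ)^21, so the posterior is Beta(6.4+25, 9.4+21) = Beta(31.4, 30.4).
For Beta(a, b) with a, b > 1 the mode is (a−1)/(a+b−2) = 30.4/59.8 ≈ 0.508.

θ̂_MAP = 0.508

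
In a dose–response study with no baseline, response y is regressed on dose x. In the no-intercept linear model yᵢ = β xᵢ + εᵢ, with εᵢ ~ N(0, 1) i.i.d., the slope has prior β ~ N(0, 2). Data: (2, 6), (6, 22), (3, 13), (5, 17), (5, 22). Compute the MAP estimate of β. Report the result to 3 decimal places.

log p(β | y) = −Σ(yᵢ − βxᵢ)²/(2·1) − β²/(2·2) + const.
Setting the derivative to zero: Σxᵢ(yᵢ − βxᵢ)/1 − β/2 = 0, so β = Σxᵢyᵢ / (Σxᵢ² + σ²/τ²).
Σxᵢyᵢ = 2·6 + 6·22 + 3·13 + 5·17 + 5·22 = 378; Σxᵢ² = 99; σ²/τ² = 0.5.
β̂_MAP = 378 / (99 + 0.5) = 378/99.5 ≈ 3.799.

β̂_MAP = 3.799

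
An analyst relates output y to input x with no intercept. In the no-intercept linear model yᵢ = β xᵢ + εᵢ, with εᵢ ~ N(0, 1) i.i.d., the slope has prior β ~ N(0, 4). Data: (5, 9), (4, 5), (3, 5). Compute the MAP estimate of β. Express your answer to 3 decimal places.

β̂_MAP = 1.592

log p(β | y) = −Σ(yᵢ − βxᵢ)²/(2·1) − β²/(2·4) + const.
Setting the derivative to zero: Σxᵢ(yᵢ − βxᵢ)/1 − β/4 = 0, so β = Σxᵢyᵢ / (Σxᵢ² + σ²/τ²).
Σxᵢyᵢ = 5·9 + 4·5 + 3·5 = 80; Σxᵢ² = 50; σ²/τ² = 0.25.
β̂_MAP = 80 / (50 + 0.25) = 80/50.25 ≈ 1.592.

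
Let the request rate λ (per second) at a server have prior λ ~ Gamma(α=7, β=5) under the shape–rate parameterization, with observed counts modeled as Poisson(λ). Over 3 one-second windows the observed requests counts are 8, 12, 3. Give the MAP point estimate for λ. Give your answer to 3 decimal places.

Σxᵢ = 8+12+3 = 23, with n = 3.
Posterior ∝ λ^6e^(−5λ) · λ^23e^(−3λ) = λ^29e^(−8λ), i.e. Gamma(shape=30, rate=8).
The mode of a Gamma(a, b) with a ≥ 1 (shape–rate) is (a−1)/b = 29/8 ≈ 3.625.

λ̂_MAP = 3.625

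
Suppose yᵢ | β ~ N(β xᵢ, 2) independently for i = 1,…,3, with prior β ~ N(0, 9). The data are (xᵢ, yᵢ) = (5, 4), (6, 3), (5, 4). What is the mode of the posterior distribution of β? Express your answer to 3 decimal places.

log p(β | y) = −Σ(yᵢ − βxᵢ)²/(2·2) − β²/(2·9) + const.
Setting the derivative to zero: Σxᵢ(yᵢ − βxᵢ)/2 − β/9 = 0, so β = Σxᵢyᵢ / (Σxᵢ² + σ²/τ²).
Σxᵢyᵢ = 5·4 + 6·3 + 5·4 = 58; Σxᵢ² = 86; σ²/τ² = 2/9.
β̂_MAP = 58 / (86 + 2/9) = 58/(776/9) = 261/388 ≈ 0.673.

β̂_MAP = 0.673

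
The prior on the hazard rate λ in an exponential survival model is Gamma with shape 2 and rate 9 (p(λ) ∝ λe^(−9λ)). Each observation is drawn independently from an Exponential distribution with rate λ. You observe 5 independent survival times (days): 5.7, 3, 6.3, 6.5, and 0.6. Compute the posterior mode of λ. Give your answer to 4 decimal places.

The Exponential(rate=λ) likelihood is ∝ λ^n e^(−λΣtᵢ). Here n = 5 and Σtᵢ = 5.7 + 3 + 6.3 + 6.5 + 0.6 = 22.1.
Posterior ∝ λe^(−9λ) · λ^5e^(−22.1λ) = λ^6e^(−31.1λ), i.e. Gamma(7, 31.1).
Mode = (a−1)/b = 6/31.1 ≈ 0.1929.

λ̂_MAP = 0.1929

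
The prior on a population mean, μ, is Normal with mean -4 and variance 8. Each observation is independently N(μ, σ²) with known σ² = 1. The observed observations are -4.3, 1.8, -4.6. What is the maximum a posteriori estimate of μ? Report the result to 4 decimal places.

μ̂_MAP = -2.4320

n = 3; x̄ = ((-4.3) + 1.8 + (-4.6))/3 = -7.1/3 = -71/30 ≈ -2.3667.
For a Normal prior and Normal likelihood with known variance, the posterior is Normal; its mode equals its mean, the precision-weighted average.
Prior precision 1/σ₀² = 1/8 = 0.125; data precision n/σ² = 3/1 = 3.
μ̂ = (0.125·(-4) + 3·(-71/30)) / (0.125 + 3) = (-7.6)/3.125 = -2.4320.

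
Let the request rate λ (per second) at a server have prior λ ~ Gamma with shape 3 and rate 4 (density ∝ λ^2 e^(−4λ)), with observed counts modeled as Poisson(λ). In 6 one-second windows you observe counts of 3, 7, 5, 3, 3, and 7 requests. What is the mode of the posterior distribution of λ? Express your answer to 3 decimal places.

Σxᵢ = 3+7+5+3+3+7 = 28, with n = 6.
Posterior ∝ λ^2e^(−4λ) · λ^28e^(−6λ) = λ^30e^(−10λ), i.e. Gamma(shape=31, rate=10).
The mode of a Gamma(a, b) with a ≥ 1 (shape–rate) is (a−1)/b = 30/10 ≈ 3.000.

λ̂_MAP = 3.000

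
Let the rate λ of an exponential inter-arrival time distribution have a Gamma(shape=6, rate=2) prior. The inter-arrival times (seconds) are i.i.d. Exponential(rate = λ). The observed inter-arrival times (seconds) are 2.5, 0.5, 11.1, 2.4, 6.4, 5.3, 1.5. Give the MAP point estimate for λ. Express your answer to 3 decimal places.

The Exponential(rate=λ) likelihood is ∝ λ^n e^(−λΣtᵢ). Here n = 7 and Σtᵢ = 2.5 + 0.5 + 11.1 + 2.4 + 6.4 + 5.3 + 1.5 = 29.7.
Posterior ∝ λ^5e^(−2λ) · λ^7e^(−29.7λ) = λ^12e^(−31.7λ), i.e. Gamma(13, 31.7).
Mode = (a−1)/b = 12/31.7 ≈ 0.379.

λ̂_MAP = 0.379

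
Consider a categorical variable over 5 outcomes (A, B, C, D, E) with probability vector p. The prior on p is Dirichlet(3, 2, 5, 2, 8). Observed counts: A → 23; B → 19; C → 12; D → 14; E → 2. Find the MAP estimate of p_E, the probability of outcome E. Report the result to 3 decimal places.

The posterior is Dirichlet(αᵢ + nᵢ) = Dirichlet(26, 21, 17, 16, 10).
For a Dirichlet(a₁,…,a_K) with all aᵢ > 1, the mode has j-th component (aⱼ − 1)/(Σaᵢ − K).
Here Σaᵢ = 90 and K = 5, so p_E = (10 − 1)/(90 − 5) = 9/85 ≈ 0.106.

MAP estimate of p_E = 0.106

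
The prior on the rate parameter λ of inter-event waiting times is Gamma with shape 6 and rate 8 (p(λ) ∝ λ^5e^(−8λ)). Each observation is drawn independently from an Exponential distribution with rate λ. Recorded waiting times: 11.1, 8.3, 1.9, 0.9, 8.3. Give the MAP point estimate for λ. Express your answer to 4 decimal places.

The Exponential(rate=λ) likelihood is ∝ λ^n e^(−λΣtᵢ). Here n = 5 and Σtᵢ = 11.1 + 8.3 + 1.9 + 0.9 + 8.3 = 30.5.
Posterior ∝ λ^5e^(−8λ) · λ^5e^(−30.5λ) = λ^10e^(−38.5λ), i.e. Gamma(11, 38.5).
Mode = (a−1)/b = 10/38.5 ≈ 0.2597.

λ̂_MAP = 0.2597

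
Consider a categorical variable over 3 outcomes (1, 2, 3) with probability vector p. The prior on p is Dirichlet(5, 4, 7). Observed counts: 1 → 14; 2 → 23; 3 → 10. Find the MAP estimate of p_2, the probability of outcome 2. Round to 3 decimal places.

The posterior is Dirichlet(αᵢ + nᵢ) = Dirichlet(19, 27, 17).
For a Dirichlet(a₁,…,a_K) with all aᵢ > 1, the mode has j-th component (aⱼ − 1)/(Σaᵢ − K).
Here Σaᵢ = 63 and K = 3, so p_2 = (27 − 1)/(63 − 3) = 26/60 ≈ 0.433.

MAP estimate: 0.433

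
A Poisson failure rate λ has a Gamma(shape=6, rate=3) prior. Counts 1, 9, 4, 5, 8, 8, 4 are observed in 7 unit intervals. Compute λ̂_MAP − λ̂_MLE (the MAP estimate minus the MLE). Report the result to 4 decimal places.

MAP − MLE = -1.1714

Σxᵢ = 39. Posterior is Gamma(45, 10); MAP = (45−1)/10 = 44/10 ≈ 4.40000.
MLE = x̄ = 39/7 ≈ 5.57143.
Difference = 44/10 − 39/7 = -41/35 ≈ -1.1714.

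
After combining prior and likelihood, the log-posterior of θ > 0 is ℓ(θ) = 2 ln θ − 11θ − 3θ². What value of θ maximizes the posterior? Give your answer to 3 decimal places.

ℓ'(θ) = 2/θ − 11 − 6θ. Setting this to zero and multiplying by θ: 6θ² + 11θ − 2 = 0.
θ = (−11 + √(11² + 4·6·2)) / (2·6) = (−11 + √169) / 12 = (−11 + 13)/12 = 1/6.
ℓ''(θ) = −2/θ² − 6 < 0, confirming a maximum.

θ̂_MAP = 0.167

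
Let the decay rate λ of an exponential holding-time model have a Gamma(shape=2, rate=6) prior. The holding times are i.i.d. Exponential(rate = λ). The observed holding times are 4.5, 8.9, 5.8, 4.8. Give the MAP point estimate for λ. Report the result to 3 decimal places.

The Exponential(rate=λ) likelihood is ∝ λ^n e^(−λΣtᵢ). Here n = 4 and Σtᵢ = 4.5 + 8.9 + 5.8 + 4.8 = 24.
Posterior ∝ λe^(−6λ) · λ^4e^(−24λ) = λ^5e^(−30λ), i.e. Gamma(6, 30).
Mode = (a−1)/b = 5/30 ≈ 0.167.

λ̂_MAP = 0.167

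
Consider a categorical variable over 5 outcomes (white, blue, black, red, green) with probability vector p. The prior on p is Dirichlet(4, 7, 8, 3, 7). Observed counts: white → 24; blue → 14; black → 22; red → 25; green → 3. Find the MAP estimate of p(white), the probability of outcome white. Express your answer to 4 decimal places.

The posterior is Dirichlet(αᵢ + nᵢ) = Dirichlet(28, 21, 30, 28, 10).
For a Dirichlet(a₁,…,a_K) with all aᵢ > 1, the mode has j-th component (aⱼ − 1)/(Σaᵢ − K).
Here Σaᵢ = 117 and K = 5, so p(white) = (28 − 1)/(117 − 5) = 27/112 ≈ 0.2411.

MAP estimate of p(white) = 0.2411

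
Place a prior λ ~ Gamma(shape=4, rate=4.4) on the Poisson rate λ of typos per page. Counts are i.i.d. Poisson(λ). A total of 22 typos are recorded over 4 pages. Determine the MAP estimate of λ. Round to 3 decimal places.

λ̂_MAP = 2.976

Σxᵢ = 22, n = 4.
Posterior ∝ λ^3e^(−4.4λ) · λ^22e^(−4λ) = λ^25e^(−8.4λ), i.e. Gamma(shape=26, rate=8.4).
The mode of a Gamma(a, b) with a ≥ 1 (shape–rate) is (a−1)/b = 25/8.4 ≈ 2.976.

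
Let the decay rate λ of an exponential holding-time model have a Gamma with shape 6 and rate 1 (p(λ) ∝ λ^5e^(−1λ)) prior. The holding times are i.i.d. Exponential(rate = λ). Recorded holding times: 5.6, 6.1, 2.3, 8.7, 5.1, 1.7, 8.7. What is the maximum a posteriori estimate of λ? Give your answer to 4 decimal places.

The Exponential(rate=λ) likelihood is ∝ λ^n e^(−λΣtᵢ). Here n = 7 and Σtᵢ = 5.6 + 6.1 + 2.3 + 8.7 + 5.1 + 1.7 + 8.7 = 38.2.
Posterior ∝ λ^5e^(−1λ) · λ^7e^(−38.2λ) = λ^12e^(−39.2λ), i.e. Gamma(13, 39.2).
Mode = (a−1)/b = 12/39.2 ≈ 0.3061.

λ̂_MAP = 0.3061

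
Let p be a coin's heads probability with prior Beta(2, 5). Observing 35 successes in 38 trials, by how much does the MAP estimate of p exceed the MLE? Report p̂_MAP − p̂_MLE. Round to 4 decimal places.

Posterior is Beta(37, 8); MAP = (37−1)/(45−2) = 36/43 ≈ 0.83721.
MLE ignores the prior: p̂_MLE = k/n = 35/38 ≈ 0.92105.
Difference = 36/43 − 35/38 = -137/1634 ≈ -0.0838.

MAP − MLE = -0.0838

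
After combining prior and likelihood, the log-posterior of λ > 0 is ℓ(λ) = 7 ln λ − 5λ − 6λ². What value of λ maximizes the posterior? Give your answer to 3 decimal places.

ℓ'(λ) = 7/λ − 5 − 12λ. Setting this to zero and multiplying by λ: 12λ² + 5λ − 7 = 0.
λ = (−5 + √(5² + 4·12·7)) / (2·12) = (−5 + √361) / 24 = (−5 + 19)/24 = 7/12.
ℓ''(λ) = −7/λ² − 12 < 0, confirming a maximum.

λ̂_MAP = 0.583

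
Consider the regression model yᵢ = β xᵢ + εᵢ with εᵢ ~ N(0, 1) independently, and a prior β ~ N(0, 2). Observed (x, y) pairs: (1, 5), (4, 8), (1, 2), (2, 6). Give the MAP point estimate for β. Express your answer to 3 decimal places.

β̂_MAP = 2.267

log p(β | y) = −Σ(yᵢ − βxᵢ)²/(2·1) − β²/(2·2) + const.
Setting the derivative to zero: Σxᵢ(yᵢ − βxᵢ)/1 − β/2 = 0, so β = Σxᵢyᵢ / (Σxᵢ² + σ²/τ²).
Σxᵢyᵢ = 1·5 + 4·8 + 1·2 + 2·6 = 51; Σxᵢ² = 22; σ²/τ² = 0.5.
β̂_MAP = 51 / (22 + 0.5) = 51/22.5 ≈ 2.267.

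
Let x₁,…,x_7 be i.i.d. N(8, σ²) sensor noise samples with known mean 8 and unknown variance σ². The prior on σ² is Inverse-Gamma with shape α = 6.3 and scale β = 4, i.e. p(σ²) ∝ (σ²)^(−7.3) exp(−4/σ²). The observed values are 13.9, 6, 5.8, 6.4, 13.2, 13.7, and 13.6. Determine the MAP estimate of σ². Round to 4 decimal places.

σ̂²_MAP = 6.7176

Sum of squared deviations about the known mean: SS = (13.9−8)² + (6−8)² + (5.8−8)² + (6.4−8)² + (13.2−8)² + (13.7−8)² + (13.6−8)² = 137.1.
The Normal likelihood contributes (σ²)^(−n/2) exp(−SS/(2σ²)), so the posterior is Inverse-Gamma(α + n/2, β + SS/2) = Inverse-Gamma(9.8, 72.55).
The mode of Inverse-Gamma(a, b) is b/(a+1) = 72.55/10.8 ≈ 6.7176.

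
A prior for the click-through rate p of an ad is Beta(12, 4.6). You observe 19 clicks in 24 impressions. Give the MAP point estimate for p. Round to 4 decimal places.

Prior: Beta(12, 4.6).
Data: 19 successes in 24 trials. The binomial likelihood contributes p^19(1−p)^5, so the posterior is Beta(12+19, 4.6+5) = Beta(31, 9.6).
For Beta(a, b) with a, b > 1 the mode is (a−1)/(a+b−2) = 30/38.6 ≈ 0.7772.

p̂_MAP = 0.7772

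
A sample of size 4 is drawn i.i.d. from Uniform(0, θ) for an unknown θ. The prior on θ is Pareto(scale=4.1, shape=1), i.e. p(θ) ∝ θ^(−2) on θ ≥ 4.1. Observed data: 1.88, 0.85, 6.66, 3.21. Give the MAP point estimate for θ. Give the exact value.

θ̂_MAP = 6.66

The Uniform(0, θ) likelihood is θ^(−n) for θ ≥ max(xᵢ), zero otherwise. Here max(xᵢ) = 6.66.
Posterior ∝ θ^(−2) · θ^(−4) = θ^(−6) on θ ≥ max(4.1, 6.66) = 6.66.
This density is strictly decreasing in θ, so the posterior mode lies at the lower boundary of the support.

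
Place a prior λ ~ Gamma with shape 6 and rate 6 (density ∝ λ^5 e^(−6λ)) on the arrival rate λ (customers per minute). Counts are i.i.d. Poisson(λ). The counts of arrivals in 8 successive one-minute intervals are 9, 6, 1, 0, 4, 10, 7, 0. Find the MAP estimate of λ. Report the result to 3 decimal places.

λ̂_MAP = 3.000

Σxᵢ = 9+6+1+0+4+10+7+0 = 37, with n = 8.
Posterior ∝ λ^5e^(−6λ) · λ^37e^(−8λ) = λ^42e^(−14λ), i.e. Gamma(shape=43, rate=14).
The mode of a Gamma(a, b) with a ≥ 1 (shape–rate) is (a−1)/b = 42/14 ≈ 3.000.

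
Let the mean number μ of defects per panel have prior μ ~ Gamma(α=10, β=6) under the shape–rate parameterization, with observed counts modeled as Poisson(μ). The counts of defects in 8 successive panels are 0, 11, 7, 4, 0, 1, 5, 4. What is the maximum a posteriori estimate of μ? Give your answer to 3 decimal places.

Σxᵢ = 0+11+7+4+0+1+5+4 = 32, with n = 8.
Posterior ∝ μ^9e^(−6μ) · μ^32e^(−8μ) = μ^41e^(−14μ), i.e. Gamma(shape=42, rate=14).
The mode of a Gamma(a, b) with a ≥ 1 (shape–rate) is (a−1)/b = 41/14 ≈ 2.929.

μ̂_MAP = 2.929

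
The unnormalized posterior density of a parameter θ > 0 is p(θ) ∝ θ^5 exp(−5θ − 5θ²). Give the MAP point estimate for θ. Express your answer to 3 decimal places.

ℓ'(θ) = 5/θ − 5 − 10θ. Setting this to zero and multiplying by θ: 10θ² + 5θ − 5 = 0.
θ = (−5 + √(5² + 4·10·5)) / (2·10) = (−5 + √225) / 20 = (−5 + 15)/20 = 1/2.
ℓ''(θ) = −5/θ² − 10 < 0, confirming a maximum.

θ̂_MAP = 0.500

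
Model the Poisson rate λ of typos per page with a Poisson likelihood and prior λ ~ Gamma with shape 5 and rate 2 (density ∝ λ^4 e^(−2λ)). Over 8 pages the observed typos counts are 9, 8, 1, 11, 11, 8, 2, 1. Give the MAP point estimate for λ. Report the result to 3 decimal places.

Σxᵢ = 9+8+1+11+11+8+2+1 = 51, with n = 8.
Posterior ∝ λ^4e^(−2λ) · λ^51e^(−8λ) = λ^55e^(−10λ), i.e. Gamma(shape=56, rate=10).
The mode of a Gamma(a, b) with a ≥ 1 (shape–rate) is (a−1)/b = 55/10 ≈ 5.500.

λ̂_MAP = 5.500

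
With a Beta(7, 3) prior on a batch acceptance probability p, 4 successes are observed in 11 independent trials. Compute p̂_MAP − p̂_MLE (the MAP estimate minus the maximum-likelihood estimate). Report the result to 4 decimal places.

Posterior is Beta(11, 10); MAP = (11−1)/(21−2) = 10/19 ≈ 0.52632.
MLE ignores the prior: p̂_MLE = k/n = 4/11 ≈ 0.36364.
Difference = 10/19 − 4/11 = 34/209 ≈ 0.1627.

MAP − MLE = 0.1627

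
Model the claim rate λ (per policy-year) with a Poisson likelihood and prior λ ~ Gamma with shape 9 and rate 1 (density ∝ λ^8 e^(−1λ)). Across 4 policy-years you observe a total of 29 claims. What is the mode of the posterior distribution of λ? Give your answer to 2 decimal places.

Σxᵢ = 29, n = 4.
Posterior ∝ λ^8e^(−1λ) · λ^29e^(−4λ) = λ^37e^(−5λ), i.e. Gamma(shape=38, rate=5).
The mode of a Gamma(a, b) with a ≥ 1 (shape–rate) is (a−1)/b = 37/5 ≈ 7.40.

λ̂_MAP = 7.40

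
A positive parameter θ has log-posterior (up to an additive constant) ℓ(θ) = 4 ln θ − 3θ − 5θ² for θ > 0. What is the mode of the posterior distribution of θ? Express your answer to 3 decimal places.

ℓ'(θ) = 4/θ − 3 − 10θ. Setting this to zero and multiplying by θ: 10θ² + 3θ − 4 = 0.
θ = (−3 + √(3² + 4·10·4)) / (2·10) = (−3 + √169) / 20 = (−3 + 13)/20 = 1/2.
ℓ''(θ) = −4/θ² − 10 < 0, confirming a maximum.

θ̂_MAP = 0.500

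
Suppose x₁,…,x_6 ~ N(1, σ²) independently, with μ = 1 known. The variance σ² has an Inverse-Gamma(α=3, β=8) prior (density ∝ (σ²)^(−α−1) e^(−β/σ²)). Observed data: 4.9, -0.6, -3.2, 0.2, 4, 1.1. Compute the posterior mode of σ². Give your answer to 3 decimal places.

Sum of squared deviations about the known mean: SS = (4.9−1)² + (-0.6−1)² + (-3.2−1)² + (0.2−1)² + (4−1)² + (1.1−1)² = 45.06.
The Normal likelihood contributes (σ²)^(−n/2) exp(−SS/(2σ²)), so the posterior is Inverse-Gamma(α + n/2, β + SS/2) = Inverse-Gamma(6, 30.53).
The mode of Inverse-Gamma(a, b) is b/(a+1) = 30.53/7 ≈ 4.361.

σ̂²_MAP = 4.361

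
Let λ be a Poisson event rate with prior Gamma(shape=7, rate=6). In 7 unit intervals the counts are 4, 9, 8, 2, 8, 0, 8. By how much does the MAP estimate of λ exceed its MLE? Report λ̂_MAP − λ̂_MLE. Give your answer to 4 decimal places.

MAP − MLE = -2.1099

Σxᵢ = 39. Posterior is Gamma(46, 13); MAP = (46−1)/13 = 45/13 ≈ 3.46154.
MLE = x̄ = 39/7 ≈ 5.57143.
Difference = 45/13 − 39/7 = -192/91 ≈ -2.1099.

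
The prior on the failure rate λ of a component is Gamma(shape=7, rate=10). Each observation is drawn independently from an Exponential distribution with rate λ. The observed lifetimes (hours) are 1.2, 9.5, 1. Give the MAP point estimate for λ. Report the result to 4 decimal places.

The Exponential(rate=λ) likelihood is ∝ λ^n e^(−λΣtᵢ). Here n = 3 and Σtᵢ = 1.2 + 9.5 + 1 = 11.7.
Posterior ∝ λ^6e^(−10λ) · λ^3e^(−11.7λ) = λ^9e^(−21.7λ), i.e. Gamma(10, 21.7).
Mode = (a−1)/b = 9/21.7 ≈ 0.4147.

λ̂_MAP = 0.4147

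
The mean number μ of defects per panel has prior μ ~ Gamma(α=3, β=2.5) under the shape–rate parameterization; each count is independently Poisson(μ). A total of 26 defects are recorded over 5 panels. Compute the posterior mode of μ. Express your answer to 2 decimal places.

μ̂_MAP = 3.73

Σxᵢ = 26, n = 5.
Posterior ∝ μ^2e^(−2.5μ) · μ^26e^(−5μ) = μ^28e^(−7.5μ), i.e. Gamma(shape=29, rate=7.5).
The mode of a Gamma(a, b) with a ≥ 1 (shape–rate) is (a−1)/b = 28/7.5 ≈ 3.73.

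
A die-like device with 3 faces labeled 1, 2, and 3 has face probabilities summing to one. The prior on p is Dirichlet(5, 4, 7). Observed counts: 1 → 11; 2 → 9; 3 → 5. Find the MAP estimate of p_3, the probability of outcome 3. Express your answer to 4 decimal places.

MAP estimate: 0.2895

The posterior is Dirichlet(αᵢ + nᵢ) = Dirichlet(16, 13, 12).
For a Dirichlet(a₁,…,a_K) with all aᵢ > 1, the mode has j-th component (aⱼ − 1)/(Σaᵢ − K).
Here Σaᵢ = 41 and K = 3, so p_3 = (12 − 1)/(41 − 3) = 11/38 ≈ 0.2895.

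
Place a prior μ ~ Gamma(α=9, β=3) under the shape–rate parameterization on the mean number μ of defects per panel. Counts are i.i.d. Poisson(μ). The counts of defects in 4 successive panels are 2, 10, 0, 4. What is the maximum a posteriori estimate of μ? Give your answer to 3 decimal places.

Σxᵢ = 2+10+0+4 = 16, with n = 4.
Posterior ∝ μ^8e^(−3μ) · μ^16e^(−4μ) = μ^24e^(−7μ), i.e. Gamma(shape=25, rate=7).
The mode of a Gamma(a, b) with a ≥ 1 (shape–rate) is (a−1)/b = 24/7 ≈ 3.429.

μ̂_MAP = 3.429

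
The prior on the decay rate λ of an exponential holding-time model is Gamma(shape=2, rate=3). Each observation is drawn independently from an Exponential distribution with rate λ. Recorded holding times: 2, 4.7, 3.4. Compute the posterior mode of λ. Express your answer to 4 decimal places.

λ̂_MAP = 0.3053

The Exponential(rate=λ) likelihood is ∝ λ^n e^(−λΣtᵢ). Here n = 3 and Σtᵢ = 2 + 4.7 + 3.4 = 10.1.
Posterior ∝ λe^(−3λ) · λ^3e^(−10.1λ) = λ^4e^(−13.1λ), i.e. Gamma(5, 13.1).
Mode = (a−1)/b = 4/13.1 ≈ 0.3053.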